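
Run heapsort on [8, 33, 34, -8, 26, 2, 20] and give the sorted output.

Build heap: [34, 33, 20, -8, 26, 2, 8]
Extract 34: [33, 26, 20, -8, 8, 2, 34]
Extract 33: [26, 8, 20, -8, 2, 33, 34]
Extract 26: [20, 8, 2, -8, 26, 33, 34]
Extract 20: [8, -8, 2, 20, 26, 33, 34]
Extract 8: [2, -8, 8, 20, 26, 33, 34]
Extract 2: [-8, 2, 8, 20, 26, 33, 34]


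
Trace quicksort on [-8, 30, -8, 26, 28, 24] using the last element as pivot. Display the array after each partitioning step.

Partition 1: pivot=24 at index 2 -> [-8, -8, 24, 26, 28, 30]
Partition 2: pivot=-8 at index 1 -> [-8, -8, 24, 26, 28, 30]
Partition 3: pivot=30 at index 5 -> [-8, -8, 24, 26, 28, 30]
Partition 4: pivot=28 at index 4 -> [-8, -8, 24, 26, 28, 30]


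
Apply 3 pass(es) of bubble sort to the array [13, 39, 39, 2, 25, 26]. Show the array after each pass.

After pass 1: [13, 39, 2, 25, 26, 39] (3 swaps)
After pass 2: [13, 2, 25, 26, 39, 39] (3 swaps)
After pass 3: [2, 13, 25, 26, 39, 39] (1 swaps)
Total swaps: 7


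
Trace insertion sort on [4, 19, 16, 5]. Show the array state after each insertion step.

First element 4 is already 'sorted'
Insert 19: shifted 0 elements -> [4, 19, 16, 5]
Insert 16: shifted 1 elements -> [4, 16, 19, 5]
Insert 5: shifted 2 elements -> [4, 5, 16, 19]


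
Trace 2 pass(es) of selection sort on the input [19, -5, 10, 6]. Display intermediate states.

Pass 1: Select minimum -5 at index 1, swap -> [-5, 19, 10, 6]
Pass 2: Select minimum 6 at index 3, swap -> [-5, 6, 10, 19]


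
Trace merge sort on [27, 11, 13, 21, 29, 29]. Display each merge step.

Divide and conquer:
  Merge [11] + [13] -> [11, 13]
  Merge [27] + [11, 13] -> [11, 13, 27]
  Merge [29] + [29] -> [29, 29]
  Merge [21] + [29, 29] -> [21, 29, 29]
  Merge [11, 13, 27] + [21, 29, 29] -> [11, 13, 21, 27, 29, 29]


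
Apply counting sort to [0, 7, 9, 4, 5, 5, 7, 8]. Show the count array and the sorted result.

Count array: [1, 0, 0, 0, 1, 2, 0, 2, 1, 1]
(count[i] = number of elements equal to i)
Cumulative count: [1, 1, 1, 1, 2, 4, 4, 6, 7, 8]
Sorted: [0, 4, 5, 5, 7, 7, 8, 9]


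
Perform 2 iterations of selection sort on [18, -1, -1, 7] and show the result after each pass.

Pass 1: Select minimum -1 at index 1, swap -> [-1, 18, -1, 7]
Pass 2: Select minimum -1 at index 2, swap -> [-1, -1, 18, 7]


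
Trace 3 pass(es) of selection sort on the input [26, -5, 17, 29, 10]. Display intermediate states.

Pass 1: Select minimum -5 at index 1, swap -> [-5, 26, 17, 29, 10]
Pass 2: Select minimum 10 at index 4, swap -> [-5, 10, 17, 29, 26]
Pass 3: Select minimum 17 at index 2, swap -> [-5, 10, 17, 29, 26]


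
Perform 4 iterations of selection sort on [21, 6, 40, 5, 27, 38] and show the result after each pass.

Pass 1: Select minimum 5 at index 3, swap -> [5, 6, 40, 21, 27, 38]
Pass 2: Select minimum 6 at index 1, swap -> [5, 6, 40, 21, 27, 38]
Pass 3: Select minimum 21 at index 3, swap -> [5, 6, 21, 40, 27, 38]
Pass 4: Select minimum 27 at index 4, swap -> [5, 6, 21, 27, 40, 38]


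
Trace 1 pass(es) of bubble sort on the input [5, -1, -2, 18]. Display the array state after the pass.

After pass 1: [-1, -2, 5, 18] (2 swaps)
Total swaps: 2


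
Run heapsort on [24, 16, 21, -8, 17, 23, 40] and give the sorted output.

Build heap: [40, 17, 24, -8, 16, 23, 21]
Extract 40: [24, 17, 23, -8, 16, 21, 40]
Extract 24: [23, 17, 21, -8, 16, 24, 40]
Extract 23: [21, 17, 16, -8, 23, 24, 40]
Extract 21: [17, -8, 16, 21, 23, 24, 40]
Extract 17: [16, -8, 17, 21, 23, 24, 40]
Extract 16: [-8, 16, 17, 21, 23, 24, 40]


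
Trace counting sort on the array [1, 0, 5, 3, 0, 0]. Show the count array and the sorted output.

Count array: [3, 1, 0, 1, 0, 1]
(count[i] = number of elements equal to i)
Cumulative count: [3, 4, 4, 5, 5, 6]
Sorted: [0, 0, 0, 1, 3, 5]


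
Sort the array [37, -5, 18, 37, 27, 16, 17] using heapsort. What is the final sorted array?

Build heap: [37, 37, 18, -5, 27, 16, 17]
Extract 37: [37, 27, 18, -5, 17, 16, 37]
Extract 37: [27, 17, 18, -5, 16, 37, 37]
Extract 27: [18, 17, 16, -5, 27, 37, 37]
Extract 18: [17, -5, 16, 18, 27, 37, 37]
Extract 17: [16, -5, 17, 18, 27, 37, 37]
Extract 16: [-5, 16, 17, 18, 27, 37, 37]


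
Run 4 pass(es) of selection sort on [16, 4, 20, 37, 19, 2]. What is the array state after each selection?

Pass 1: Select minimum 2 at index 5, swap -> [2, 4, 20, 37, 19, 16]
Pass 2: Select minimum 4 at index 1, swap -> [2, 4, 20, 37, 19, 16]
Pass 3: Select minimum 16 at index 5, swap -> [2, 4, 16, 37, 19, 20]
Pass 4: Select minimum 19 at index 4, swap -> [2, 4, 16, 19, 37, 20]


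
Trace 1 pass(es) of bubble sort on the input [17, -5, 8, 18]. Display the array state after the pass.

After pass 1: [-5, 8, 17, 18] (2 swaps)
Total swaps: 2


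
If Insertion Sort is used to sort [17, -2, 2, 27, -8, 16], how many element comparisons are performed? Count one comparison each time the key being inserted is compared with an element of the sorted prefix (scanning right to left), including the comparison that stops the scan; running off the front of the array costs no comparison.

Insert -2: 17 > -2 (shift), reached front = 1 comparison(s) -> [-2, 17, 2, 27, -8, 16]
Insert 2: 17 > 2 (shift), -2 <= 2 (stop) = 2 comparison(s) -> [-2, 2, 17, 27, -8, 16]
Insert 27: 17 <= 27 (stop) = 1 comparison(s) -> [-2, 2, 17, 27, -8, 16]
Insert -8: 27 > -8 (shift), 17 > -8 (shift), 2 > -8 (shift), -2 > -8 (shift), reached front = 4 comparison(s) -> [-8, -2, 2, 17, 27, 16]
Insert 16: 27 > 16 (shift), 17 > 16 (shift), 2 <= 16 (stop) = 3 comparison(s) -> [-8, -2, 2, 16, 17, 27]
Total comparisons: 1 + 2 + 1 + 4 + 3 = 11


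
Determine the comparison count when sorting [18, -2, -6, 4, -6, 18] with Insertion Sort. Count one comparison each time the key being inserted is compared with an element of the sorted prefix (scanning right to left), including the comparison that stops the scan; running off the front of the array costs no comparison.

Insert -2: 18 > -2 (shift), reached front = 1 comparison(s) -> [-2, 18, -6, 4, -6, 18]
Insert -6: 18 > -6 (shift), -2 > -6 (shift), reached front = 2 comparison(s) -> [-6, -2, 18, 4, -6, 18]
Insert 4: 18 > 4 (shift), -2 <= 4 (stop) = 2 comparison(s) -> [-6, -2, 4, 18, -6, 18]
Insert -6: 18 > -6 (shift), 4 > -6 (shift), -2 > -6 (shift), -6 <= -6 (stop) = 4 comparison(s) -> [-6, -6, -2, 4, 18, 18]
Insert 18: 18 <= 18 (stop) = 1 comparison(s) -> [-6, -6, -2, 4, 18, 18]
Total comparisons: 1 + 2 + 2 + 4 + 1 = 10


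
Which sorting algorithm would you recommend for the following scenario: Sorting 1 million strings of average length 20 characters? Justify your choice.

Best choice: MSD radix sort or Mergesort
Reason: MSD radix sort is a non-comparison sort that buckets the strings by successive character positions, running in time proportional to the total number of characters examined rather than O(n log n) string comparisons; mergesort is a stable O(n log n)-comparison alternative that works for arbitrary variable-length keys


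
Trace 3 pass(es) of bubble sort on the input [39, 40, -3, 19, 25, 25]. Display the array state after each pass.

After pass 1: [39, -3, 19, 25, 25, 40] (4 swaps)
After pass 2: [-3, 19, 25, 25, 39, 40] (4 swaps)
After pass 3: [-3, 19, 25, 25, 39, 40] (0 swaps)
Total swaps: 8


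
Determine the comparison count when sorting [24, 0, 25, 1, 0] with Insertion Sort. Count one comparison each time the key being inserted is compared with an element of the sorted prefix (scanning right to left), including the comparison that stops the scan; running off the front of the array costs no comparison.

Insert 0: 24 > 0 (shift), reached front = 1 comparison(s) -> [0, 24, 25, 1, 0]
Insert 25: 24 <= 25 (stop) = 1 comparison(s) -> [0, 24, 25, 1, 0]
Insert 1: 25 > 1 (shift), 24 > 1 (shift), 0 <= 1 (stop) = 3 comparison(s) -> [0, 1, 24, 25, 0]
Insert 0: 25 > 0 (shift), 24 > 0 (shift), 1 > 0 (shift), 0 <= 0 (stop) = 4 comparison(s) -> [0, 0, 1, 24, 25]
Total comparisons: 1 + 1 + 3 + 4 = 9


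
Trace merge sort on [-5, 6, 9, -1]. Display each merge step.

Divide and conquer:
  Merge [-5] + [6] -> [-5, 6]
  Merge [9] + [-1] -> [-1, 9]
  Merge [-5, 6] + [-1, 9] -> [-5, -1, 6, 9]


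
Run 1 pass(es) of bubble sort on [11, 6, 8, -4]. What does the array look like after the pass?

After pass 1: [6, 8, -4, 11] (3 swaps)
Total swaps: 3


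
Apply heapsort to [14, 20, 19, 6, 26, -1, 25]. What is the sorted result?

Build heap: [26, 20, 25, 6, 14, -1, 19]
Extract 26: [25, 20, 19, 6, 14, -1, 26]
Extract 25: [20, 14, 19, 6, -1, 25, 26]
Extract 20: [19, 14, -1, 6, 20, 25, 26]
Extract 19: [14, 6, -1, 19, 20, 25, 26]
Extract 14: [6, -1, 14, 19, 20, 25, 26]
Extract 6: [-1, 6, 14, 19, 20, 25, 26]


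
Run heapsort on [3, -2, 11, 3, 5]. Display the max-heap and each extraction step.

Build heap: [11, 5, 3, 3, -2]
Extract 11: [5, 3, 3, -2, 11]
Extract 5: [3, -2, 3, 5, 11]
Extract 3: [3, -2, 3, 5, 11]
Extract 3: [-2, 3, 3, 5, 11]


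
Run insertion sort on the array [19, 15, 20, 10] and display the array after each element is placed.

First element 19 is already 'sorted'
Insert 15: shifted 1 elements -> [15, 19, 20, 10]
Insert 20: shifted 0 elements -> [15, 19, 20, 10]
Insert 10: shifted 3 elements -> [10, 15, 19, 20]


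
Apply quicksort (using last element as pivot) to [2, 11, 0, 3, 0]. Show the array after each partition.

Partition 1: pivot=0 at index 1 -> [0, 0, 2, 3, 11]
Partition 2: pivot=11 at index 4 -> [0, 0, 2, 3, 11]
Partition 3: pivot=3 at index 3 -> [0, 0, 2, 3, 11]


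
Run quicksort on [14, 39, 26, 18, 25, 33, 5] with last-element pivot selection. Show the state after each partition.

Partition 1: pivot=5 at index 0 -> [5, 39, 26, 18, 25, 33, 14]
Partition 2: pivot=14 at index 1 -> [5, 14, 26, 18, 25, 33, 39]
Partition 3: pivot=39 at index 6 -> [5, 14, 26, 18, 25, 33, 39]
Partition 4: pivot=33 at index 5 -> [5, 14, 26, 18, 25, 33, 39]
Partition 5: pivot=25 at index 3 -> [5, 14, 18, 25, 26, 33, 39]


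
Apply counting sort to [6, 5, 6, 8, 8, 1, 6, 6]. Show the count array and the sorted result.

Count array: [0, 1, 0, 0, 0, 1, 4, 0, 2]
(count[i] = number of elements equal to i)
Cumulative count: [0, 1, 1, 1, 1, 2, 6, 6, 8]
Sorted: [1, 5, 6, 6, 6, 6, 8, 8]


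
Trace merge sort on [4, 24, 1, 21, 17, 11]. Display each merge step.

Divide and conquer:
  Merge [24] + [1] -> [1, 24]
  Merge [4] + [1, 24] -> [1, 4, 24]
  Merge [17] + [11] -> [11, 17]
  Merge [21] + [11, 17] -> [11, 17, 21]
  Merge [1, 4, 24] + [11, 17, 21] -> [1, 4, 11, 17, 21, 24]


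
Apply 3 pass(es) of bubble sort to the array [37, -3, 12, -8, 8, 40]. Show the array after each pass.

After pass 1: [-3, 12, -8, 8, 37, 40] (4 swaps)
After pass 2: [-3, -8, 8, 12, 37, 40] (2 swaps)
After pass 3: [-8, -3, 8, 12, 37, 40] (1 swaps)
Total swaps: 7


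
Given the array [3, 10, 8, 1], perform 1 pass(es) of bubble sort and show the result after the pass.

After pass 1: [3, 8, 1, 10] (2 swaps)
Total swaps: 2


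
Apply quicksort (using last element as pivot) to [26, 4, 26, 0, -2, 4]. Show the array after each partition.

Partition 1: pivot=4 at index 3 -> [4, 0, -2, 4, 26, 26]
Partition 2: pivot=-2 at index 0 -> [-2, 0, 4, 4, 26, 26]
Partition 3: pivot=4 at index 2 -> [-2, 0, 4, 4, 26, 26]
Partition 4: pivot=26 at index 5 -> [-2, 0, 4, 4, 26, 26]


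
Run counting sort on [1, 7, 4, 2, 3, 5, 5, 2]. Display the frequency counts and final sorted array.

Count array: [0, 1, 2, 1, 1, 2, 0, 1]
(count[i] = number of elements equal to i)
Cumulative count: [0, 1, 3, 4, 5, 7, 7, 8]
Sorted: [1, 2, 2, 3, 4, 5, 5, 7]


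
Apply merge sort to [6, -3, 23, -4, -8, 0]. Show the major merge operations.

Divide and conquer:
  Merge [-3] + [23] -> [-3, 23]
  Merge [6] + [-3, 23] -> [-3, 6, 23]
  Merge [-8] + [0] -> [-8, 0]
  Merge [-4] + [-8, 0] -> [-8, -4, 0]
  Merge [-3, 6, 23] + [-8, -4, 0] -> [-8, -4, -3, 0, 6, 23]


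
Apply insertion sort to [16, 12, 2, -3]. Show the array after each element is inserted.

First element 16 is already 'sorted'
Insert 12: shifted 1 elements -> [12, 16, 2, -3]
Insert 2: shifted 2 elements -> [2, 12, 16, -3]
Insert -3: shifted 3 elements -> [-3, 2, 12, 16]


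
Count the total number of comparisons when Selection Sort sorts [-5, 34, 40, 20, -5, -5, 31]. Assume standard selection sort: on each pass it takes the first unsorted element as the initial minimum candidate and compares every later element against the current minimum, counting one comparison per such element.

Pass 1: scan indices 1..6 for the minimum = 6 comparison(s); min is -5, place at index 0 -> [-5, 34, 40, 20, -5, -5, 31]
Pass 2: scan indices 2..6 for the minimum = 5 comparison(s); min is -5, place at index 1 -> [-5, -5, 40, 20, 34, -5, 31]
Pass 3: scan indices 3..6 for the minimum = 4 comparison(s); min is -5, place at index 2 -> [-5, -5, -5, 20, 34, 40, 31]
Pass 4: scan indices 4..6 for the minimum = 3 comparison(s); min is 20, place at index 3 -> [-5, -5, -5, 20, 34, 40, 31]
Pass 5: scan indices 5..6 for the minimum = 2 comparison(s); min is 31, place at index 4 -> [-5, -5, -5, 20, 31, 40, 34]
Pass 6: scan indices 6..6 for the minimum = 1 comparison(s); min is 34, place at index 5 -> [-5, -5, -5, 20, 31, 34, 40]
Selection sort always scans the whole unsorted suffix, so the count is (n-1) + (n-2) + ... + 1 = n(n-1)/2 = 7*6/2 = 21 regardless of the input order.
Total comparisons: 6 + 5 + 4 + 3 + 2 + 1 = 21


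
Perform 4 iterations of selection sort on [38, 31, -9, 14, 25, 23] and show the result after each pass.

Pass 1: Select minimum -9 at index 2, swap -> [-9, 31, 38, 14, 25, 23]
Pass 2: Select minimum 14 at index 3, swap -> [-9, 14, 38, 31, 25, 23]
Pass 3: Select minimum 23 at index 5, swap -> [-9, 14, 23, 31, 25, 38]
Pass 4: Select minimum 25 at index 4, swap -> [-9, 14, 23, 25, 31, 38]


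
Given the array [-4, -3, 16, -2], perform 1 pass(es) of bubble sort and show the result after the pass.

After pass 1: [-4, -3, -2, 16] (1 swaps)
Total swaps: 1


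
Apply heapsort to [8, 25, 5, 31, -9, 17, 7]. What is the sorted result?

Build heap: [31, 25, 17, 8, -9, 5, 7]
Extract 31: [25, 8, 17, 7, -9, 5, 31]
Extract 25: [17, 8, 5, 7, -9, 25, 31]
Extract 17: [8, 7, 5, -9, 17, 25, 31]
Extract 8: [7, -9, 5, 8, 17, 25, 31]
Extract 7: [5, -9, 7, 8, 17, 25, 31]
Extract 5: [-9, 5, 7, 8, 17, 25, 31]


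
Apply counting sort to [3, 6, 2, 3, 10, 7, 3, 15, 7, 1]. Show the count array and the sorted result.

Count array: [0, 1, 1, 3, 0, 0, 1, 2, 0, 0, 1, 0, 0, 0, 0, 1]
(count[i] = number of elements equal to i)
Cumulative count: [0, 1, 2, 5, 5, 5, 6, 8, 8, 8, 9, 9, 9, 9, 9, 10]
Sorted: [1, 2, 3, 3, 3, 6, 7, 7, 10, 15]


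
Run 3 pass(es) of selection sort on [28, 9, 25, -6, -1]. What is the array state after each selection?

Pass 1: Select minimum -6 at index 3, swap -> [-6, 9, 25, 28, -1]
Pass 2: Select minimum -1 at index 4, swap -> [-6, -1, 25, 28, 9]
Pass 3: Select minimum 9 at index 4, swap -> [-6, -1, 9, 28, 25]


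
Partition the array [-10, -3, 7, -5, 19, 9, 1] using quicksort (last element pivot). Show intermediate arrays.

Partition 1: pivot=1 at index 3 -> [-10, -3, -5, 1, 19, 9, 7]
Partition 2: pivot=-5 at index 1 -> [-10, -5, -3, 1, 19, 9, 7]
Partition 3: pivot=7 at index 4 -> [-10, -5, -3, 1, 7, 9, 19]
Partition 4: pivot=19 at index 6 -> [-10, -5, -3, 1, 7, 9, 19]


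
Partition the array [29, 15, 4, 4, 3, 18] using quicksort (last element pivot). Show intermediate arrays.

Partition 1: pivot=18 at index 4 -> [15, 4, 4, 3, 18, 29]
Partition 2: pivot=3 at index 0 -> [3, 4, 4, 15, 18, 29]
Partition 3: pivot=15 at index 3 -> [3, 4, 4, 15, 18, 29]
Partition 4: pivot=4 at index 2 -> [3, 4, 4, 15, 18, 29]


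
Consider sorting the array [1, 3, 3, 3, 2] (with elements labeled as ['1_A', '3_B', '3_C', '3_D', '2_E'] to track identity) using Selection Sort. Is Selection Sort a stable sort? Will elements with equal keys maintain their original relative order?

Trace Selection Sort on the labeled array (the key is the number; the letter only tracks identity):
  Pass 1: minimum 1_A is already at index 0; no swap -> [1_A, 3_B, 3_C, 3_D, 2_E]
  Pass 2: minimum of unsorted part is 2_E at index 4; swap it with 3_B at index 1 -> [1_A, 2_E, 3_C, 3_D, 3_B]
  Pass 3: minimum 3_C is already at index 2; no swap -> [1_A, 2_E, 3_C, 3_D, 3_B]
  Pass 4: minimum 3_D is already at index 3; no swap -> [1_A, 2_E, 3_C, 3_D, 3_B]
Final order: [1_A, 2_E, 3_C, 3_D, 3_B]
Equal keys:
  value 3: originally 3_B, 3_C, 3_D; after sorting 3_C, 3_D, 3_B -> order changed
Equal keys were reordered, so Selection Sort is not stable: the long-range swap that moves the minimum into place can carry an element past an equal key. (One such input is enough; an unstable sort may happen to preserve order on other inputs, but it gives no guarantee.)
Answer: Not stable


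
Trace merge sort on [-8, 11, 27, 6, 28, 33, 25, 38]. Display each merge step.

Divide and conquer:
  Merge [-8] + [11] -> [-8, 11]
  Merge [27] + [6] -> [6, 27]
  Merge [-8, 11] + [6, 27] -> [-8, 6, 11, 27]
  Merge [28] + [33] -> [28, 33]
  Merge [25] + [38] -> [25, 38]
  Merge [28, 33] + [25, 38] -> [25, 28, 33, 38]
  Merge [-8, 6, 11, 27] + [25, 28, 33, 38] -> [-8, 6, 11, 25, 27, 28, 33, 38]


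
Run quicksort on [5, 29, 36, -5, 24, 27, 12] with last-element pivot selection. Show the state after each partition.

Partition 1: pivot=12 at index 2 -> [5, -5, 12, 29, 24, 27, 36]
Partition 2: pivot=-5 at index 0 -> [-5, 5, 12, 29, 24, 27, 36]
Partition 3: pivot=36 at index 6 -> [-5, 5, 12, 29, 24, 27, 36]
Partition 4: pivot=27 at index 4 -> [-5, 5, 12, 24, 27, 29, 36]


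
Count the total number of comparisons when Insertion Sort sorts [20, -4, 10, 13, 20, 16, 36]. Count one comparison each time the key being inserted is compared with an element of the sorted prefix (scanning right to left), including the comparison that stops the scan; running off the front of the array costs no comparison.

Insert -4: 20 > -4 (shift), reached front = 1 comparison(s) -> [-4, 20, 10, 13, 20, 16, 36]
Insert 10: 20 > 10 (shift), -4 <= 10 (stop) = 2 comparison(s) -> [-4, 10, 20, 13, 20, 16, 36]
Insert 13: 20 > 13 (shift), 10 <= 13 (stop) = 2 comparison(s) -> [-4, 10, 13, 20, 20, 16, 36]
Insert 20: 20 <= 20 (stop) = 1 comparison(s) -> [-4, 10, 13, 20, 20, 16, 36]
Insert 16: 20 > 16 (shift), 20 > 16 (shift), 13 <= 16 (stop) = 3 comparison(s) -> [-4, 10, 13, 16, 20, 20, 36]
Insert 36: 20 <= 36 (stop) = 1 comparison(s) -> [-4, 10, 13, 16, 20, 20, 36]
Total comparisons: 1 + 2 + 2 + 1 + 3 + 1 = 10


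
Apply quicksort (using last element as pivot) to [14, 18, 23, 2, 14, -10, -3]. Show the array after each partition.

Partition 1: pivot=-3 at index 1 -> [-10, -3, 23, 2, 14, 14, 18]
Partition 2: pivot=18 at index 5 -> [-10, -3, 2, 14, 14, 18, 23]
Partition 3: pivot=14 at index 4 -> [-10, -3, 2, 14, 14, 18, 23]
Partition 4: pivot=14 at index 3 -> [-10, -3, 2, 14, 14, 18, 23]


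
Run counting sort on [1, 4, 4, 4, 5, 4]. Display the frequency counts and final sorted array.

Count array: [0, 1, 0, 0, 4, 1]
(count[i] = number of elements equal to i)
Cumulative count: [0, 1, 1, 1, 5, 6]
Sorted: [1, 4, 4, 4, 4, 5]


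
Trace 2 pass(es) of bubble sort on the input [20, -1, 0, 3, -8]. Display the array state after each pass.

After pass 1: [-1, 0, 3, -8, 20] (4 swaps)
After pass 2: [-1, 0, -8, 3, 20] (1 swaps)
Total swaps: 5


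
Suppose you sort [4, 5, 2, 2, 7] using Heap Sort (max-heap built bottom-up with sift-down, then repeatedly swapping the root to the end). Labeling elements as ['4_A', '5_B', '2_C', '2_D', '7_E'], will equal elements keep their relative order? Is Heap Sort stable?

Trace Heap Sort on the labeled array (the key is the number; the letter only tracks identity):
  Build max-heap: [7_E, 5_B, 2_C, 2_D, 4_A]
  Swap root 7_E to index 4, re-heapify first 4 -> [5_B, 4_A, 2_C, 2_D, 7_E]
  Swap root 5_B to index 3, re-heapify first 3 -> [4_A, 2_D, 2_C, 5_B, 7_E]
  Swap root 4_A to index 2, re-heapify first 2 -> [2_C, 2_D, 4_A, 5_B, 7_E]
  Swap root 2_C to index 1, re-heapify first 1 -> [2_D, 2_C, 4_A, 5_B, 7_E]
Final order: [2_D, 2_C, 4_A, 5_B, 7_E]
Equal keys:
  value 2: originally 2_C, 2_D; after sorting 2_D, 2_C -> order changed
Equal keys were reordered, so Heap Sort is not stable: heap construction and root-to-end swaps move elements without regard to the original order of equal keys. (One such input is enough; an unstable sort may happen to preserve order on other inputs, but it gives no guarantee.)
Answer: Not stable


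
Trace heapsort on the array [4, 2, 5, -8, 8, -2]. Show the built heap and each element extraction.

Build heap: [8, 4, 5, -8, 2, -2]
Extract 8: [5, 4, -2, -8, 2, 8]
Extract 5: [4, 2, -2, -8, 5, 8]
Extract 4: [2, -8, -2, 4, 5, 8]
Extract 2: [-2, -8, 2, 4, 5, 8]
Extract -2: [-8, -2, 2, 4, 5, 8]


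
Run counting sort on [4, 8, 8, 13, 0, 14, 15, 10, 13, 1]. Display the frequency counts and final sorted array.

Count array: [1, 1, 0, 0, 1, 0, 0, 0, 2, 0, 1, 0, 0, 2, 1, 1]
(count[i] = number of elements equal to i)
Cumulative count: [1, 2, 2, 2, 3, 3, 3, 3, 5, 5, 6, 6, 6, 8, 9, 10]
Sorted: [0, 1, 4, 8, 8, 10, 13, 13, 14, 15]


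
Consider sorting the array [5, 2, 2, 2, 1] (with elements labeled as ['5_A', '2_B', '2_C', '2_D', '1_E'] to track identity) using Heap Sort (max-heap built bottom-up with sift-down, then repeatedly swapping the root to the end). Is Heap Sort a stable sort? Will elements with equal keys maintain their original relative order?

Trace Heap Sort on the labeled array (the key is the number; the letter only tracks identity):
  Build max-heap: [5_A, 2_B, 2_C, 2_D, 1_E]
  Swap root 5_A to index 4, re-heapify first 4 -> [2_B, 2_D, 2_C, 1_E, 5_A]
  Swap root 2_B to index 3, re-heapify first 3 -> [2_D, 1_E, 2_C, 2_B, 5_A]
  Swap root 2_D to index 2, re-heapify first 2 -> [2_C, 1_E, 2_D, 2_B, 5_A]
  Swap root 2_C to index 1, re-heapify first 1 -> [1_E, 2_C, 2_D, 2_B, 5_A]
Final order: [1_E, 2_C, 2_D, 2_B, 5_A]
Equal keys:
  value 2: originally 2_B, 2_C, 2_D; after sorting 2_C, 2_D, 2_B -> order changed
Equal keys were reordered, so Heap Sort is not stable: heap construction and root-to-end swaps move elements without regard to the original order of equal keys. (One such input is enough; an unstable sort may happen to preserve order on other inputs, but it gives no guarantee.)
Answer: Not stable


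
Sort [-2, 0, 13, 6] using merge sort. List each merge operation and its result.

Divide and conquer:
  Merge [-2] + [0] -> [-2, 0]
  Merge [13] + [6] -> [6, 13]
  Merge [-2, 0] + [6, 13] -> [-2, 0, 6, 13]


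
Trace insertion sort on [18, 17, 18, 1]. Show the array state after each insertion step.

First element 18 is already 'sorted'
Insert 17: shifted 1 elements -> [17, 18, 18, 1]
Insert 18: shifted 0 elements -> [17, 18, 18, 1]
Insert 1: shifted 3 elements -> [1, 17, 18, 18]


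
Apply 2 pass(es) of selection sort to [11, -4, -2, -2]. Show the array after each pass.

Pass 1: Select minimum -4 at index 1, swap -> [-4, 11, -2, -2]
Pass 2: Select minimum -2 at index 2, swap -> [-4, -2, 11, -2]


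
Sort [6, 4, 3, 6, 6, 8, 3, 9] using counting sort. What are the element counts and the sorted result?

Count array: [0, 0, 0, 2, 1, 0, 3, 0, 1, 1]
(count[i] = number of elements equal to i)
Cumulative count: [0, 0, 0, 2, 3, 3, 6, 6, 7, 8]
Sorted: [3, 3, 4, 6, 6, 6, 8, 9]


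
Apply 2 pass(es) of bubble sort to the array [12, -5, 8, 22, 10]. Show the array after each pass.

After pass 1: [-5, 8, 12, 10, 22] (3 swaps)
After pass 2: [-5, 8, 10, 12, 22] (1 swaps)
Total swaps: 4


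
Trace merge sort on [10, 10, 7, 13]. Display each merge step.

Divide and conquer:
  Merge [10] + [10] -> [10, 10]
  Merge [7] + [13] -> [7, 13]
  Merge [10, 10] + [7, 13] -> [7, 10, 10, 13]


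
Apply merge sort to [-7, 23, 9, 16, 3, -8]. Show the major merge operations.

Divide and conquer:
  Merge [23] + [9] -> [9, 23]
  Merge [-7] + [9, 23] -> [-7, 9, 23]
  Merge [3] + [-8] -> [-8, 3]
  Merge [16] + [-8, 3] -> [-8, 3, 16]
  Merge [-7, 9, 23] + [-8, 3, 16] -> [-8, -7, 3, 9, 16, 23]


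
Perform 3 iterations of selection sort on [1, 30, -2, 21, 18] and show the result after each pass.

Pass 1: Select minimum -2 at index 2, swap -> [-2, 30, 1, 21, 18]
Pass 2: Select minimum 1 at index 2, swap -> [-2, 1, 30, 21, 18]
Pass 3: Select minimum 18 at index 4, swap -> [-2, 1, 18, 21, 30]


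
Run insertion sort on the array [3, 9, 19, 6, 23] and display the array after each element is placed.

First element 3 is already 'sorted'
Insert 9: shifted 0 elements -> [3, 9, 19, 6, 23]
Insert 19: shifted 0 elements -> [3, 9, 19, 6, 23]
Insert 6: shifted 2 elements -> [3, 6, 9, 19, 23]
Insert 23: shifted 0 elements -> [3, 6, 9, 19, 23]


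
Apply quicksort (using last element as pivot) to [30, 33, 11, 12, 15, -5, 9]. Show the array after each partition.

Partition 1: pivot=9 at index 1 -> [-5, 9, 11, 12, 15, 30, 33]
Partition 2: pivot=33 at index 6 -> [-5, 9, 11, 12, 15, 30, 33]
Partition 3: pivot=30 at index 5 -> [-5, 9, 11, 12, 15, 30, 33]
Partition 4: pivot=15 at index 4 -> [-5, 9, 11, 12, 15, 30, 33]
Partition 5: pivot=12 at index 3 -> [-5, 9, 11, 12, 15, 30, 33]


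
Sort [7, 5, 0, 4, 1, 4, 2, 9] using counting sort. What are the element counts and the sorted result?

Count array: [1, 1, 1, 0, 2, 1, 0, 1, 0, 1]
(count[i] = number of elements equal to i)
Cumulative count: [1, 2, 3, 3, 5, 6, 6, 7, 7, 8]
Sorted: [0, 1, 2, 4, 4, 5, 7, 9]


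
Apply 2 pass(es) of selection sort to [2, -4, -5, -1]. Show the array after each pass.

Pass 1: Select minimum -5 at index 2, swap -> [-5, -4, 2, -1]
Pass 2: Select minimum -4 at index 1, swap -> [-5, -4, 2, -1]


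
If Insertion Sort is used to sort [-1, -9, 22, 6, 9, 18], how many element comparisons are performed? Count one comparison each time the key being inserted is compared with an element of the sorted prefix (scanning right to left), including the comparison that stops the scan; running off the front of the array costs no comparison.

Insert -9: -1 > -9 (shift), reached front = 1 comparison(s) -> [-9, -1, 22, 6, 9, 18]
Insert 22: -1 <= 22 (stop) = 1 comparison(s) -> [-9, -1, 22, 6, 9, 18]
Insert 6: 22 > 6 (shift), -1 <= 6 (stop) = 2 comparison(s) -> [-9, -1, 6, 22, 9, 18]
Insert 9: 22 > 9 (shift), 6 <= 9 (stop) = 2 comparison(s) -> [-9, -1, 6, 9, 22, 18]
Insert 18: 22 > 18 (shift), 9 <= 18 (stop) = 2 comparison(s) -> [-9, -1, 6, 9, 18, 22]
Total comparisons: 1 + 1 + 2 + 2 + 2 = 8


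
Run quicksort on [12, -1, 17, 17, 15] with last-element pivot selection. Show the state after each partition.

Partition 1: pivot=15 at index 2 -> [12, -1, 15, 17, 17]
Partition 2: pivot=-1 at index 0 -> [-1, 12, 15, 17, 17]
Partition 3: pivot=17 at index 4 -> [-1, 12, 15, 17, 17]


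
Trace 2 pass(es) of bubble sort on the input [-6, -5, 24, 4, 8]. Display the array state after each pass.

After pass 1: [-6, -5, 4, 8, 24] (2 swaps)
After pass 2: [-6, -5, 4, 8, 24] (0 swaps)
Total swaps: 2


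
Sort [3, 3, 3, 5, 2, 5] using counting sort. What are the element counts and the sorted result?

Count array: [0, 0, 1, 3, 0, 2]
(count[i] = number of elements equal to i)
Cumulative count: [0, 0, 1, 4, 4, 6]
Sorted: [2, 3, 3, 3, 5, 5]


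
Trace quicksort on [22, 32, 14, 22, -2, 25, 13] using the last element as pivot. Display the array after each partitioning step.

Partition 1: pivot=13 at index 1 -> [-2, 13, 14, 22, 22, 25, 32]
Partition 2: pivot=32 at index 6 -> [-2, 13, 14, 22, 22, 25, 32]
Partition 3: pivot=25 at index 5 -> [-2, 13, 14, 22, 22, 25, 32]
Partition 4: pivot=22 at index 4 -> [-2, 13, 14, 22, 22, 25, 32]
Partition 5: pivot=22 at index 3 -> [-2, 13, 14, 22, 22, 25, 32]


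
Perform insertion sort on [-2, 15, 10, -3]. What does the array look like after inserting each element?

First element -2 is already 'sorted'
Insert 15: shifted 0 elements -> [-2, 15, 10, -3]
Insert 10: shifted 1 elements -> [-2, 10, 15, -3]
Insert -3: shifted 3 elements -> [-3, -2, 10, 15]


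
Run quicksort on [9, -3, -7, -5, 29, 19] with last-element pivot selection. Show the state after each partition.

Partition 1: pivot=19 at index 4 -> [9, -3, -7, -5, 19, 29]
Partition 2: pivot=-5 at index 1 -> [-7, -5, 9, -3, 19, 29]
Partition 3: pivot=-3 at index 2 -> [-7, -5, -3, 9, 19, 29]


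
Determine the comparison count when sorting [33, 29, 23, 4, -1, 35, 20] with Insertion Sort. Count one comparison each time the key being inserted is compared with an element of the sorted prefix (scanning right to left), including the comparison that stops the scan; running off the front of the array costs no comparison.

Insert 29: 33 > 29 (shift), reached front = 1 comparison(s) -> [29, 33, 23, 4, -1, 35, 20]
Insert 23: 33 > 23 (shift), 29 > 23 (shift), reached front = 2 comparison(s) -> [23, 29, 33, 4, -1, 35, 20]
Insert 4: 33 > 4 (shift), 29 > 4 (shift), 23 > 4 (shift), reached front = 3 comparison(s) -> [4, 23, 29, 33, -1, 35, 20]
Insert -1: 33 > -1 (shift), 29 > -1 (shift), 23 > -1 (shift), 4 > -1 (shift), reached front = 4 comparison(s) -> [-1, 4, 23, 29, 33, 35, 20]
Insert 35: 33 <= 35 (stop) = 1 comparison(s) -> [-1, 4, 23, 29, 33, 35, 20]
Insert 20: 35 > 20 (shift), 33 > 20 (shift), 29 > 20 (shift), 23 > 20 (shift), 4 <= 20 (stop) = 5 comparison(s) -> [-1, 4, 20, 23, 29, 33, 35]
Total comparisons: 1 + 2 + 3 + 4 + 1 + 5 = 16


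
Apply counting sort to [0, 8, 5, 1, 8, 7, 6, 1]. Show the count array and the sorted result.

Count array: [1, 2, 0, 0, 0, 1, 1, 1, 2]
(count[i] = number of elements equal to i)
Cumulative count: [1, 3, 3, 3, 3, 4, 5, 6, 8]
Sorted: [0, 1, 1, 5, 6, 7, 8, 8]


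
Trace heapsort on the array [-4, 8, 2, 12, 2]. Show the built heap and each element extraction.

Build heap: [12, 8, 2, -4, 2]
Extract 12: [8, 2, 2, -4, 12]
Extract 8: [2, -4, 2, 8, 12]
Extract 2: [2, -4, 2, 8, 12]
Extract 2: [-4, 2, 2, 8, 12]


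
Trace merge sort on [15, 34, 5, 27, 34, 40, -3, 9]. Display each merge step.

Divide and conquer:
  Merge [15] + [34] -> [15, 34]
  Merge [5] + [27] -> [5, 27]
  Merge [15, 34] + [5, 27] -> [5, 15, 27, 34]
  Merge [34] + [40] -> [34, 40]
  Merge [-3] + [9] -> [-3, 9]
  Merge [34, 40] + [-3, 9] -> [-3, 9, 34, 40]
  Merge [5, 15, 27, 34] + [-3, 9, 34, 40] -> [-3, 5, 9, 15, 27, 34, 34, 40]


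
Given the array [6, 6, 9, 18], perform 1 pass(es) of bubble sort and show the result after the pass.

After pass 1: [6, 6, 9, 18] (0 swaps)
Total swaps: 0


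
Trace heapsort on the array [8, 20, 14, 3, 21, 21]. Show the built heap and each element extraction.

Build heap: [21, 20, 21, 3, 8, 14]
Extract 21: [21, 20, 14, 3, 8, 21]
Extract 21: [20, 8, 14, 3, 21, 21]
Extract 20: [14, 8, 3, 20, 21, 21]
Extract 14: [8, 3, 14, 20, 21, 21]
Extract 8: [3, 8, 14, 20, 21, 21]


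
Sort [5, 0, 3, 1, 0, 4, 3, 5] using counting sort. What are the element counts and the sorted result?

Count array: [2, 1, 0, 2, 1, 2]
(count[i] = number of elements equal to i)
Cumulative count: [2, 3, 3, 5, 6, 8]
Sorted: [0, 0, 1, 3, 3, 4, 5, 5]


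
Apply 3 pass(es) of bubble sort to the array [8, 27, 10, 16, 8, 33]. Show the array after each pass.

After pass 1: [8, 10, 16, 8, 27, 33] (3 swaps)
After pass 2: [8, 10, 8, 16, 27, 33] (1 swaps)
After pass 3: [8, 8, 10, 16, 27, 33] (1 swaps)
Total swaps: 5


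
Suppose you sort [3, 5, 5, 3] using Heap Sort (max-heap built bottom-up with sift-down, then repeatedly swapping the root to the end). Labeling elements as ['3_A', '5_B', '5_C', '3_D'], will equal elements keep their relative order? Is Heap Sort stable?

Trace Heap Sort on the labeled array (the key is the number; the letter only tracks identity):
  Build max-heap: [5_B, 3_A, 5_C, 3_D]
  Swap root 5_B to index 3, re-heapify first 3 -> [5_C, 3_A, 3_D, 5_B]
  Swap root 5_C to index 2, re-heapify first 2 -> [3_D, 3_A, 5_C, 5_B]
  Swap root 3_D to index 1, re-heapify first 1 -> [3_A, 3_D, 5_C, 5_B]
Final order: [3_A, 3_D, 5_C, 5_B]
Equal keys:
  value 3: originally 3_A, 3_D; after sorting 3_A, 3_D -> order preserved
  value 5: originally 5_B, 5_C; after sorting 5_C, 5_B -> order changed
Equal keys were reordered, so Heap Sort is not stable: heap construction and root-to-end swaps move elements without regard to the original order of equal keys. (One such input is enough; an unstable sort may happen to preserve order on other inputs, but it gives no guarantee.)
Answer: Not stable


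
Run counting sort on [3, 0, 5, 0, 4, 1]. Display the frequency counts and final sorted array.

Count array: [2, 1, 0, 1, 1, 1]
(count[i] = number of elements equal to i)
Cumulative count: [2, 3, 3, 4, 5, 6]
Sorted: [0, 0, 1, 3, 4, 5]


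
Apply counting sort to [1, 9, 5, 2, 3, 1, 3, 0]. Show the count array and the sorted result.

Count array: [1, 2, 1, 2, 0, 1, 0, 0, 0, 1]
(count[i] = number of elements equal to i)
Cumulative count: [1, 3, 4, 6, 6, 7, 7, 7, 7, 8]
Sorted: [0, 1, 1, 2, 3, 3, 5, 9]


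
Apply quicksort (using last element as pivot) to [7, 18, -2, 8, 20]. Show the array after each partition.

Partition 1: pivot=20 at index 4 -> [7, 18, -2, 8, 20]
Partition 2: pivot=8 at index 2 -> [7, -2, 8, 18, 20]
Partition 3: pivot=-2 at index 0 -> [-2, 7, 8, 18, 20]


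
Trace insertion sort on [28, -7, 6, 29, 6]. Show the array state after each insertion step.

First element 28 is already 'sorted'
Insert -7: shifted 1 elements -> [-7, 28, 6, 29, 6]
Insert 6: shifted 1 elements -> [-7, 6, 28, 29, 6]
Insert 29: shifted 0 elements -> [-7, 6, 28, 29, 6]
Insert 6: shifted 2 elements -> [-7, 6, 6, 28, 29]


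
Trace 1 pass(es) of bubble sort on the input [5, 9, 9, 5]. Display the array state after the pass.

After pass 1: [5, 9, 5, 9] (1 swaps)
Total swaps: 1


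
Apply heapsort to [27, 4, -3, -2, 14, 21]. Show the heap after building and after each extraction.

Build heap: [27, 14, 21, -2, 4, -3]
Extract 27: [21, 14, -3, -2, 4, 27]
Extract 21: [14, 4, -3, -2, 21, 27]
Extract 14: [4, -2, -3, 14, 21, 27]
Extract 4: [-2, -3, 4, 14, 21, 27]
Extract -2: [-3, -2, 4, 14, 21, 27]


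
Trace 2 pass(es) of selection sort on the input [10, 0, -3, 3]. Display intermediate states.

Pass 1: Select minimum -3 at index 2, swap -> [-3, 0, 10, 3]
Pass 2: Select minimum 0 at index 1, swap -> [-3, 0, 10, 3]


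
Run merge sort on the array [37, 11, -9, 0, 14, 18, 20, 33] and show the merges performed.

Divide and conquer:
  Merge [37] + [11] -> [11, 37]
  Merge [-9] + [0] -> [-9, 0]
  Merge [11, 37] + [-9, 0] -> [-9, 0, 11, 37]
  Merge [14] + [18] -> [14, 18]
  Merge [20] + [33] -> [20, 33]
  Merge [14, 18] + [20, 33] -> [14, 18, 20, 33]
  Merge [-9, 0, 11, 37] + [14, 18, 20, 33] -> [-9, 0, 11, 14, 18, 20, 33, 37]


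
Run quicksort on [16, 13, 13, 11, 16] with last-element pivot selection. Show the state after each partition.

Partition 1: pivot=16 at index 4 -> [16, 13, 13, 11, 16]
Partition 2: pivot=11 at index 0 -> [11, 13, 13, 16, 16]
Partition 3: pivot=16 at index 3 -> [11, 13, 13, 16, 16]
Partition 4: pivot=13 at index 2 -> [11, 13, 13, 16, 16]


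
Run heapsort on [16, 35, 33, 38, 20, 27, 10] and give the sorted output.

Build heap: [38, 35, 33, 16, 20, 27, 10]
Extract 38: [35, 20, 33, 16, 10, 27, 38]
Extract 35: [33, 20, 27, 16, 10, 35, 38]
Extract 33: [27, 20, 10, 16, 33, 35, 38]
Extract 27: [20, 16, 10, 27, 33, 35, 38]
Extract 20: [16, 10, 20, 27, 33, 35, 38]
Extract 16: [10, 16, 20, 27, 33, 35, 38]


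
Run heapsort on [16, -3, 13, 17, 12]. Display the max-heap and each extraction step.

Build heap: [17, 16, 13, -3, 12]
Extract 17: [16, 12, 13, -3, 17]
Extract 16: [13, 12, -3, 16, 17]
Extract 13: [12, -3, 13, 16, 17]
Extract 12: [-3, 12, 13, 16, 17]


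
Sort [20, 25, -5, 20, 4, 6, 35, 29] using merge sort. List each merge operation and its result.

Divide and conquer:
  Merge [20] + [25] -> [20, 25]
  Merge [-5] + [20] -> [-5, 20]
  Merge [20, 25] + [-5, 20] -> [-5, 20, 20, 25]
  Merge [4] + [6] -> [4, 6]
  Merge [35] + [29] -> [29, 35]
  Merge [4, 6] + [29, 35] -> [4, 6, 29, 35]
  Merge [-5, 20, 20, 25] + [4, 6, 29, 35] -> [-5, 4, 6, 20, 20, 25, 29, 35]


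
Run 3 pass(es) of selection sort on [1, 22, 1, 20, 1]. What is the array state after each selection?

Pass 1: Select minimum 1 at index 0, swap -> [1, 22, 1, 20, 1]
Pass 2: Select minimum 1 at index 2, swap -> [1, 1, 22, 20, 1]
Pass 3: Select minimum 1 at index 4, swap -> [1, 1, 1, 20, 22]


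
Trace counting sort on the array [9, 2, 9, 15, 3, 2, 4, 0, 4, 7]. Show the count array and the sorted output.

Count array: [1, 0, 2, 1, 2, 0, 0, 1, 0, 2, 0, 0, 0, 0, 0, 1]
(count[i] = number of elements equal to i)
Cumulative count: [1, 1, 3, 4, 6, 6, 6, 7, 7, 9, 9, 9, 9, 9, 9, 10]
Sorted: [0, 2, 2, 3, 4, 4, 7, 9, 9, 15]


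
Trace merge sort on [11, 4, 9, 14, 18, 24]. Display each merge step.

Divide and conquer:
  Merge [4] + [9] -> [4, 9]
  Merge [11] + [4, 9] -> [4, 9, 11]
  Merge [18] + [24] -> [18, 24]
  Merge [14] + [18, 24] -> [14, 18, 24]
  Merge [4, 9, 11] + [14, 18, 24] -> [4, 9, 11, 14, 18, 24]


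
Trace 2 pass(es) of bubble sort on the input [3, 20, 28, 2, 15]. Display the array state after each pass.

After pass 1: [3, 20, 2, 15, 28] (2 swaps)
After pass 2: [3, 2, 15, 20, 28] (2 swaps)
Total swaps: 4


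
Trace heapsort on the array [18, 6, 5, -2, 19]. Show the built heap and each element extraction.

Build heap: [19, 18, 5, -2, 6]
Extract 19: [18, 6, 5, -2, 19]
Extract 18: [6, -2, 5, 18, 19]
Extract 6: [5, -2, 6, 18, 19]
Extract 5: [-2, 5, 6, 18, 19]


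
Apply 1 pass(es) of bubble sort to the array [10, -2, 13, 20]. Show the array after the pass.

After pass 1: [-2, 10, 13, 20] (1 swaps)
Total swaps: 1


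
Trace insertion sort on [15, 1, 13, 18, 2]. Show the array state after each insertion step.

First element 15 is already 'sorted'
Insert 1: shifted 1 elements -> [1, 15, 13, 18, 2]
Insert 13: shifted 1 elements -> [1, 13, 15, 18, 2]
Insert 18: shifted 0 elements -> [1, 13, 15, 18, 2]
Insert 2: shifted 3 elements -> [1, 2, 13, 15, 18]


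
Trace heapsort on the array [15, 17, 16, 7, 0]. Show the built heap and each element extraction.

Build heap: [17, 15, 16, 7, 0]
Extract 17: [16, 15, 0, 7, 17]
Extract 16: [15, 7, 0, 16, 17]
Extract 15: [7, 0, 15, 16, 17]
Extract 7: [0, 7, 15, 16, 17]


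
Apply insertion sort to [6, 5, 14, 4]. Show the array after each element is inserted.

First element 6 is already 'sorted'
Insert 5: shifted 1 elements -> [5, 6, 14, 4]
Insert 14: shifted 0 elements -> [5, 6, 14, 4]
Insert 4: shifted 3 elements -> [4, 5, 6, 14]


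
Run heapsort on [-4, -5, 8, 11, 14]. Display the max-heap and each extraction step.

Build heap: [14, 11, 8, -4, -5]
Extract 14: [11, -4, 8, -5, 14]
Extract 11: [8, -4, -5, 11, 14]
Extract 8: [-4, -5, 8, 11, 14]
Extract -4: [-5, -4, 8, 11, 14]


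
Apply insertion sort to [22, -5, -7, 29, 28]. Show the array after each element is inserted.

First element 22 is already 'sorted'
Insert -5: shifted 1 elements -> [-5, 22, -7, 29, 28]
Insert -7: shifted 2 elements -> [-7, -5, 22, 29, 28]
Insert 29: shifted 0 elements -> [-7, -5, 22, 29, 28]
Insert 28: shifted 1 elements -> [-7, -5, 22, 28, 29]


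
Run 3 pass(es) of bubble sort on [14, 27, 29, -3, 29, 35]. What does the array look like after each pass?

After pass 1: [14, 27, -3, 29, 29, 35] (1 swaps)
After pass 2: [14, -3, 27, 29, 29, 35] (1 swaps)
After pass 3: [-3, 14, 27, 29, 29, 35] (1 swaps)
Total swaps: 3


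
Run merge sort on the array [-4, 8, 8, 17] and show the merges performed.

Divide and conquer:
  Merge [-4] + [8] -> [-4, 8]
  Merge [8] + [17] -> [8, 17]
  Merge [-4, 8] + [8, 17] -> [-4, 8, 8, 17]


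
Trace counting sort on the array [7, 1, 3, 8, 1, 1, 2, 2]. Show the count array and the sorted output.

Count array: [0, 3, 2, 1, 0, 0, 0, 1, 1]
(count[i] = number of elements equal to i)
Cumulative count: [0, 3, 5, 6, 6, 6, 6, 7, 8]
Sorted: [1, 1, 1, 2, 2, 3, 7, 8]


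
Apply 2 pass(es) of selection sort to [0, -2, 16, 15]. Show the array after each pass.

Pass 1: Select minimum -2 at index 1, swap -> [-2, 0, 16, 15]
Pass 2: Select minimum 0 at index 1, swap -> [-2, 0, 16, 15]
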